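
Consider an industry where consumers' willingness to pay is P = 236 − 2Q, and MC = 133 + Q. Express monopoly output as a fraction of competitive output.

Q_m/Q_c = 0.6

The monopolist equates marginal revenue to marginal cost: 236 − 4Q = 133 + Q, so Q = 20.6. From demand, P = 194.8.
Competitive equilibrium sets price equal to marginal cost: 236 − 2Q = 133 + Q, so Q = 103/3 and P = 502/3.
Ratio Q_m/Q_c = 20.6/(103/3) = 0.6.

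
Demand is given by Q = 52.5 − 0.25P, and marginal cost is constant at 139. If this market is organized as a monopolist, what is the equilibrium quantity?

Inverting demand: P = 210 − 4Q.
The monopolist equates marginal revenue to marginal cost: 210 − 8Q = 139, so Q = 8.875. From demand, P = 174.5.

Q = 8.875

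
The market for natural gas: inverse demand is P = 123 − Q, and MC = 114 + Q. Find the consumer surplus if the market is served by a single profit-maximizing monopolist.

CS = 4.5

The monopolist equates marginal revenue to marginal cost: 123 − 2Q = 114 + Q, so Q = 3. From demand, P = 120.
CS = ½·(123 − 120)·3 = 4.5.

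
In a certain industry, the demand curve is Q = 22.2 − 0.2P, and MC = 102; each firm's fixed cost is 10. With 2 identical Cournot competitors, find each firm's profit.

π_i = −8.2

Inverting demand: P = 111 − 5Q.
In a 2-firm Cournot equilibrium, symmetry and the first-order condition give q = (111 − 102)/(15) = 0.6. So Q = 1.2 and P = 105.
Each firm's profit = (105 − 102)·0.6 − 10 = −8.2.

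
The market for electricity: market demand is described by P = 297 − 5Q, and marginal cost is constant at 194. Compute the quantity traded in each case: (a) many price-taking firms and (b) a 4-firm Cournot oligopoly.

Under competition P = MC = 194, so Q = (297 − 194)/5 = 20.6.
In a 4-firm Cournot equilibrium, symmetry and the first-order condition give q = (297 − 194)/(25) = 4.12. So Q = 16.48 and P = 214.6.

Competition: Q = 20.6; Cournot: Q = 16.48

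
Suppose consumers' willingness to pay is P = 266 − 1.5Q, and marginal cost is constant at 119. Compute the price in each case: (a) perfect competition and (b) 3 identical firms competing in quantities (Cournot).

Competition: P = 119; Cournot: P = 155.75

Under competition P = MC = 119, so Q = (266 − 119)/1.5 = 98.
Cournot with 3 identical firms: the symmetric best-response condition is 266 − 6q = 119. Each firm produces q = 24.5, total output Q = 73.5, price P = 155.75.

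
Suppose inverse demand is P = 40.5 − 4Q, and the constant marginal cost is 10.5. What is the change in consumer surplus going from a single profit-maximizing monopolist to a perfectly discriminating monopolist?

The monopolist equates marginal revenue to marginal cost: 40.5 − 8Q = 10.5, so Q = 3.75. From demand, P = 25.5.
CS = ½·(40.5 − 25.5)·3.75 = 28.125.
Under first-degree price discrimination the firm charges each unit its demand price and produces up to where P = MC, i.e. Q = 7.5. Consumer surplus is zero; producer surplus equals total surplus.
CS = 0.
Change in consumer surplus: 0 − 28.125 = −28.125.

CS falls by 28.125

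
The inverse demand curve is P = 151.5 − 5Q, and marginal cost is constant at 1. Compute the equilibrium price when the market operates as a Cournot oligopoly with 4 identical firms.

Cournot with 4 identical firms: the symmetric best-response condition is 151.5 − 25q = 1. Each firm produces q = 6.02, total output Q = 24.08, price P = 31.1.

P = 31.1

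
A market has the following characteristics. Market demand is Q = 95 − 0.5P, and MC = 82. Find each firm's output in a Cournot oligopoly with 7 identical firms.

Inverting demand: P = 190 − 2Q.
With 7 symmetric Cournot firms, each firm's FOC gives 190 − 16q = 82, so q = 6.75, Q = 7·6.75 = 47.25, and P = 95.5.

q_i = 6.75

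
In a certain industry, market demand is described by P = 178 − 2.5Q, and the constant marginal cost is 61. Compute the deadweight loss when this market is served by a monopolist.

DWL = 684.45

Competitive firms price at marginal cost: P = 61, giving Q = 46.8.
The monopolist equates marginal revenue to marginal cost: 178 − 5Q = 61, so Q = 23.4. From demand, P = 119.5.
DWL is the triangle between Q = 23.4 and Q = 46.8: ½·(46.8 − 23.4)·(119.5 − 61) = 684.45.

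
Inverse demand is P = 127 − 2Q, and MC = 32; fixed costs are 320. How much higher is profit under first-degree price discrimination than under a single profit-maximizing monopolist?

The monopolist equates marginal revenue to marginal cost: 127 − 4Q = 32, so Q = 23.75. From demand, P = 79.5.
Profit = (79.5 − 32)·23.75 − 320 = 808.125.
With perfect price discrimination, output is the efficient level Q = 47.5 (where demand meets MC), but every buyer pays their willingness to pay: CS = 0 and PS = total surplus.
PS equals the full surplus area, 2256.25. Profit = 2256.25 − 320 = 1936.25.
Change in profit: 1936.25 − 808.125 = 1128.125.

π rises by 1128.125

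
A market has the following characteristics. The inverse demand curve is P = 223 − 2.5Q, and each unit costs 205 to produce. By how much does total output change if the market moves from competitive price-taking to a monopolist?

Under competition P = MC = 205, so Q = (223 − 205)/2.5 = 7.2.
Monopoly sets MR = MC: 223 − 5Q = 205 ⇒ Q = 3.6, P = 223 − 2.5·3.6 = 214.
Change in total output: 3.6 − 7.2 = −3.6.

Q falls by 3.6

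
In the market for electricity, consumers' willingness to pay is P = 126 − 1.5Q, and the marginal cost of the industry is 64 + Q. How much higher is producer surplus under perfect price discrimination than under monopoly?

A monopolist chooses Q where MR = MC. MR = 126 − 3Q; setting this equal to 64 + Q gives Q = 15.5 and P = 102.75.
PS = P·Q − VC(Q) = 102.75·15.5 − (64·15.5 + ½·1·15.5²) = 480.5.
With perfect price discrimination, output is the efficient level Q = 24.8 (where demand meets MC), but every buyer pays their willingness to pay: CS = 0 and PS = total surplus.
PS = ½·(126 − 64)·24.8 = 768.8.
Change in producer surplus: 768.8 − 480.5 = 288.3.

Producer surplus rises by 288.3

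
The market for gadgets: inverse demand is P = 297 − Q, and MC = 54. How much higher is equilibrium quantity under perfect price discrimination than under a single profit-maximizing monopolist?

Equilibrium quantity rises by 121.5

Monopoly sets MR = MC: 297 − 2Q = 54 ⇒ Q = 121.5, P = 297 − 121.5 = 175.5.
Under first-degree price discrimination the firm charges each unit its demand price and produces up to where P = MC, i.e. Q = 243. Consumer surplus is zero; producer surplus equals total surplus.
Change in equilibrium quantity: 243 − 121.5 = 121.5.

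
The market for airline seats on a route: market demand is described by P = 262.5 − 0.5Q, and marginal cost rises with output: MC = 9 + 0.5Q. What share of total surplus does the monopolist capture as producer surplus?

PS/TS = 0.75

A monopolist chooses Q where MR = MC. MR = 262.5 − Q; setting this equal to 9 + 0.5Q gives Q = 169 and P = 178.
CS = ½·(262.5 − 178)·169 = 7140.25.
PS = P·Q − VC(Q) = 178·169 − (9·169 + ½·0.5·169²) = 21420.75.
Share captured = PS/TS = 21420.75/28561 = 0.75.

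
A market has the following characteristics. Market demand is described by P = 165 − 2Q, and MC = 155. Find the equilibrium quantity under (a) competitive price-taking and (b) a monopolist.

Competition: Q = 5; Monopoly: Q = 2.5

Perfect competition: P = MC = 155, so 165 − 2Q = 155 and Q = 5.
A monopolist chooses Q where MR = MC. MR = 165 − 4Q; setting this equal to 155 gives Q = 2.5 and P = 160.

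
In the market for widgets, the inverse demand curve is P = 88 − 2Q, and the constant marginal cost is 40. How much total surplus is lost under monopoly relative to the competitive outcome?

Under competition P = MC = 40, so Q = (88 − 40)/2 = 24.
The monopolist equates marginal revenue to marginal cost: 88 − 4Q = 40, so Q = 12. From demand, P = 64.
DWL is the triangle between Q = 12 and Q = 24: ½·(24 − 12)·(64 − 40) = 144.

DWL = 144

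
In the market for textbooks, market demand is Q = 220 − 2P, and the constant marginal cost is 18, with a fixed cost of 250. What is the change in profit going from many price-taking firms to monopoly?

Profit rises by 4232

Inverting demand: P = 110 − 0.5Q.
Competitive firms price at marginal cost: P = 18, giving Q = 184.
Profit = (18 − 18)·184 − 250 = −250.
The monopolist equates marginal revenue to marginal cost: 110 − Q = 18, so Q = 92. From demand, P = 64.
Profit = (64 − 18)·92 − 250 = 3982.
Change in profit: 3982 − −250 = 4232.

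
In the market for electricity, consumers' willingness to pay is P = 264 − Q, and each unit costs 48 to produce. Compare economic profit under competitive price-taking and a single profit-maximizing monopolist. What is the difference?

Under competition P = MC = 48, so Q = (264 − 48)/1 = 216.
Profit = (48 − 48)·216 = 0.
A monopolist chooses Q where MR = MC. MR = 264 − 2Q; setting this equal to 48 gives Q = 108 and P = 156.
Profit = (156 − 48)·108 = 11664.
Change in economic profit: 11664 − 0 = 11664.

Economic profit rises by 11664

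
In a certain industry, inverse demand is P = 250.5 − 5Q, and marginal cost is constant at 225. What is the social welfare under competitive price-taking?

Competitive firms price at marginal cost: P = 225, giving Q = 5.1.
CS = ½·(250.5 − 225)·5.1 = 65.025; PS = (225 − 225)·5.1 = 0; TS = 65.025.

TS = 65.025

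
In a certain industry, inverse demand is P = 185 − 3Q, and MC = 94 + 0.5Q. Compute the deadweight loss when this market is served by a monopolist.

Competitive equilibrium sets price equal to marginal cost: 185 − 3Q = 94 + 0.5Q, so Q = 26 and P = 107.
A monopolist chooses Q where MR = MC. MR = 185 − 6Q; setting this equal to 94 + 0.5Q gives Q = 14 and P = 143.
CS = ½·(185 − 107)·26 = 1014; PS = (107·26 − 94·26 − ½·0.5·26²) = 169; TS = 1183.
CS = ½·(185 − 143)·14 = 294; PS = (143·14 − 94·14 − ½·0.5·14²) = 637; TS = 931.
DWL = 1183 − 931 = 252.

DWL = 252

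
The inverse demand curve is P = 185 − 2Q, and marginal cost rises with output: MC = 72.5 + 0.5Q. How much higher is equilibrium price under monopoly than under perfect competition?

Equilibrium price rises by 40

Competitive equilibrium sets price equal to marginal cost: 185 − 2Q = 72.5 + 0.5Q, so Q = 45 and P = 95.
The monopolist equates marginal revenue to marginal cost: 185 − 4Q = 72.5 + 0.5Q, so Q = 25. From demand, P = 135.
Change in equilibrium price: 135 − 95 = 40.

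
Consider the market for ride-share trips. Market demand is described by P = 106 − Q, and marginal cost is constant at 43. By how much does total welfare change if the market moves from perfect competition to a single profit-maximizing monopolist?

Total welfare falls by 496.125

Competitive firms price at marginal cost: P = 43, giving Q = 63.
CS = ½·(106 − 43)·63 = 1984.5; PS = (43 − 43)·63 = 0; TS = 1984.5.
Monopoly sets MR = MC: 106 − 2Q = 43 ⇒ Q = 31.5, P = 106 − 31.5 = 74.5.
CS = ½·(106 − 74.5)·31.5 = 496.125; PS = (74.5 − 43)·31.5 = 992.25; TS = 1488.375.
Change in total welfare: 1488.375 − 1984.5 = −496.125.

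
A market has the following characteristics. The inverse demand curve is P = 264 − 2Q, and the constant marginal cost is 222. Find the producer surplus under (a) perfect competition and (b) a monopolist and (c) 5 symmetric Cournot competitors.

Under competition P = MC = 222, so Q = (264 − 222)/2 = 21.
PS = (222 − 222)·21 = 0.
The monopolist equates marginal revenue to marginal cost: 264 − 4Q = 222, so Q = 10.5. From demand, P = 243.
PS = (243 − 222)·10.5 = 220.5.
With 5 symmetric Cournot firms, each firm's FOC gives 264 − 12q = 222, so q = 3.5, Q = 5·3.5 = 17.5, and P = 229.
PS = (229 − 222)·17.5 = 122.5.

Competition: PS = 0; Monopoly: PS = 220.5; Cournot: PS = 122.5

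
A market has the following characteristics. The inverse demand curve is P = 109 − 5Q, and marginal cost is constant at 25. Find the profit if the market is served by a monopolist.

The monopolist equates marginal revenue to marginal cost: 109 − 10Q = 25, so Q = 8.4. From demand, P = 67.
Profit = (67 − 25)·8.4 = 352.8.

Profit = 352.8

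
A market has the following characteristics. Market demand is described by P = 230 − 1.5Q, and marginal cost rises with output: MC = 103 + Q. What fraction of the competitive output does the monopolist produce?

Monopoly sets MR = MC: 230 − 3Q = 103 + Q ⇒ Q = 31.75, P = 230 − 1.5·31.75 = 182.375.
Under competition P = MC: 230 − 1.5Q = 103 + Q ⇒ Q = 50.8, P = 153.8.
Ratio Q_m/Q_c = 31.75/50.8 = 0.625.

Q_m/Q_c = 0.625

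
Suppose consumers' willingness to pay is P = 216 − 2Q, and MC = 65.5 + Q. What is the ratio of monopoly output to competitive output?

Monopoly sets MR = MC: 216 − 4Q = 65.5 + Q ⇒ Q = 30.1, P = 216 − 2·30.1 = 155.8.
Competitive equilibrium sets price equal to marginal cost: 216 − 2Q = 65.5 + Q, so Q = 301/6 and P = 347/3.
Ratio Q_m/Q_c = 30.1/(301/6) = 0.6.

Q_m/Q_c = 0.6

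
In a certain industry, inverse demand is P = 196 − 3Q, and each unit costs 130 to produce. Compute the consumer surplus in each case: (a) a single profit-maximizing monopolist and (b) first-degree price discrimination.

Monopoly sets MR = MC: 196 − 6Q = 130 ⇒ Q = 11, P = 196 − 3·11 = 163.
CS = ½·(196 − 163)·11 = 181.5.
A perfectly discriminating monopolist sells every unit with P(Q) ≥ MC(Q), so output equals the competitive quantity Q = 22. Each buyer pays their reservation price, so CS = 0 and the firm captures all surplus.
CS = 0.

Monopoly: CS = 181.5; Perfect PD: CS = 0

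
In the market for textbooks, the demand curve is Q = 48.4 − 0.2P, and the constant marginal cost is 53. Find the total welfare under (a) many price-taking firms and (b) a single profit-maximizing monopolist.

Competition: TS = 3572.1; Monopoly: TS = 2679.075

Inverting demand: P = 242 − 5Q.
Competitive firms price at marginal cost: P = 53, giving Q = 37.8.
CS = ½·(242 − 53)·37.8 = 3572.1; PS = (53 − 53)·37.8 = 0; TS = 3572.1.
The monopolist equates marginal revenue to marginal cost: 242 − 10Q = 53, so Q = 18.9. From demand, P = 147.5.
CS = ½·(242 − 147.5)·18.9 = 893.025; PS = (147.5 − 53)·18.9 = 1786.05; TS = 2679.075.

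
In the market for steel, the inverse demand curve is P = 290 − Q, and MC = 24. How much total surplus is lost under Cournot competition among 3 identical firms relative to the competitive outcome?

DWL = 2211.125

Perfect competition: P = MC = 24, so 290 − Q = 24 and Q = 266.
In a 3-firm Cournot equilibrium, symmetry and the first-order condition give q = (290 − 24)/(4) = 66.5. So Q = 199.5 and P = 90.5.
DWL is the triangle between Q = 199.5 and Q = 266: ½·(266 − 199.5)·(90.5 − 24) = 2211.125.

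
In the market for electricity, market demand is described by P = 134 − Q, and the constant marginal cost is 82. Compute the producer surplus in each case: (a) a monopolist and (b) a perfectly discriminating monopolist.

The monopolist equates marginal revenue to marginal cost: 134 − 2Q = 82, so Q = 26. From demand, P = 108.
PS = (108 − 82)·26 = 676.
A perfectly discriminating monopolist sells every unit with P(Q) ≥ MC(Q), so output equals the competitive quantity Q = 52. Each buyer pays their reservation price, so CS = 0 and the firm captures all surplus.
PS = ½·(134 − 82)·52 = 1352.

Monopoly: PS = 676; Perfect PD: PS = 1352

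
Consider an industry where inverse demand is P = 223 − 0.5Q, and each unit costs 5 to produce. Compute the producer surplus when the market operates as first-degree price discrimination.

A perfectly discriminating monopolist sells every unit with P(Q) ≥ MC(Q), so output equals the competitive quantity Q = 436. Each buyer pays their reservation price, so CS = 0 and the firm captures all surplus.
PS = ½·(223 − 5)·436 = 47524.

PS = 47524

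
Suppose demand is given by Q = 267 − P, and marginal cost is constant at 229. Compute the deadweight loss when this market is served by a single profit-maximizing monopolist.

DWL = 180.5

Inverting demand: P = 267 − Q.
Competitive firms price at marginal cost: P = 229, giving Q = 38.
Monopoly sets MR = MC: 267 − 2Q = 229 ⇒ Q = 19, P = 267 − 19 = 248.
DWL is the triangle between Q = 19 and Q = 38: ½·(38 − 19)·(248 − 229) = 180.5.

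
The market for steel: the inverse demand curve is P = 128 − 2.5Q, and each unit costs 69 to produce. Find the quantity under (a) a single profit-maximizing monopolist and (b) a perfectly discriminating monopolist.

Monopoly: Q = 11.8; Perfect PD: Q = 23.6

The monopolist equates marginal revenue to marginal cost: 128 − 5Q = 69, so Q = 11.8. From demand, P = 98.5.
Under first-degree price discrimination the firm charges each unit its demand price and produces up to where P = MC, i.e. Q = 23.6. Consumer surplus is zero; producer surplus equals total surplus.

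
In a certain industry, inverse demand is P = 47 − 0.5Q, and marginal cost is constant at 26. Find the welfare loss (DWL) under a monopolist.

DWL = 110.25

Competitive firms price at marginal cost: P = 26, giving Q = 42.
The monopolist equates marginal revenue to marginal cost: 47 − Q = 26, so Q = 21. From demand, P = 36.5.
DWL is the triangle between Q = 21 and Q = 42: ½·(42 − 21)·(36.5 − 26) = 110.25.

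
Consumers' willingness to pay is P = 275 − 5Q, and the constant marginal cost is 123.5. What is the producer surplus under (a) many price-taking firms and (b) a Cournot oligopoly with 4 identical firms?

Under competition P = MC = 123.5, so Q = (275 − 123.5)/5 = 30.3.
PS = (123.5 − 123.5)·30.3 = 0.
With 4 symmetric Cournot firms, each firm's FOC gives 275 − 25q = 123.5, so q = 6.06, Q = 4·6.06 = 24.24, and P = 153.8.
PS = (153.8 − 123.5)·24.24 = 734.472.

Competition: PS = 0; Cournot: PS = 734.472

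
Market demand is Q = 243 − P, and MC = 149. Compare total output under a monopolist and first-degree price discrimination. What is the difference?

Inverting demand: P = 243 − Q.
A monopolist chooses Q where MR = MC. MR = 243 − 2Q; setting this equal to 149 gives Q = 47 and P = 196.
With perfect price discrimination, output is the efficient level Q = 94 (where demand meets MC), but every buyer pays their willingness to pay: CS = 0 and PS = total surplus.
Change in total output: 94 − 47 = 47.

Q rises by 47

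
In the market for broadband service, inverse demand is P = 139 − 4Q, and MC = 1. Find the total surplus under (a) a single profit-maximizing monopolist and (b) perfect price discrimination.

A monopolist chooses Q where MR = MC. MR = 139 − 8Q; setting this equal to 1 gives Q = 17.25 and P = 70.
CS = ½·(139 − 70)·17.25 = 595.125; PS = (70 − 1)·17.25 = 1190.25; TS = 1785.375.
With perfect price discrimination, output is the efficient level Q = 34.5 (where demand meets MC), but every buyer pays their willingness to pay: CS = 0 and PS = total surplus.
TS = 2380.5 (equal to competitive TS).

Monopoly: TS = 1785.375; Perfect PD: TS = 2380.5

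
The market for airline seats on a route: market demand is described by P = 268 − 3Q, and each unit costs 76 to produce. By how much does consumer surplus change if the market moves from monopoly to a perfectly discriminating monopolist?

Consumer surplus falls by 1536

Monopoly sets MR = MC: 268 − 6Q = 76 ⇒ Q = 32, P = 268 − 3·32 = 172.
CS = ½·(268 − 172)·32 = 1536.
A perfectly discriminating monopolist sells every unit with P(Q) ≥ MC(Q), so output equals the competitive quantity Q = 64. Each buyer pays their reservation price, so CS = 0 and the firm captures all surplus.
CS = 0.
Change in consumer surplus: 0 − 1536 = −1536.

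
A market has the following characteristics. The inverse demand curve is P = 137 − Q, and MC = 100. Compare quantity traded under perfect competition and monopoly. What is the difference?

Quantity traded falls by 18.5

Under competition P = MC = 100, so Q = (137 − 100)/1 = 37.
Monopoly sets MR = MC: 137 − 2Q = 100 ⇒ Q = 18.5, P = 137 − 18.5 = 118.5.
Change in quantity traded: 18.5 − 37 = −18.5.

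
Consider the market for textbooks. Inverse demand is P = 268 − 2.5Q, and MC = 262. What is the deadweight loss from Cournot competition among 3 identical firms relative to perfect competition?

DWL = 0.45

Under competition P = MC = 262, so Q = (268 − 262)/2.5 = 2.4.
With 3 symmetric Cournot firms, each firm's FOC gives 268 − 10q = 262, so q = 0.6, Q = 3·0.6 = 1.8, and P = 263.5.
DWL is the triangle between Q = 1.8 and Q = 2.4: ½·(2.4 − 1.8)·(263.5 − 262) = 0.45.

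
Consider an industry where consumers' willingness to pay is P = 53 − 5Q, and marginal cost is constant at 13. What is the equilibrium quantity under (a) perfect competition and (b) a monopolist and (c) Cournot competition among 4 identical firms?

Competition: Q = 8; Monopoly: Q = 4; Cournot: Q = 6.4

Perfect competition: P = MC = 13, so 53 − 5Q = 13 and Q = 8.
The monopolist equates marginal revenue to marginal cost: 53 − 10Q = 13, so Q = 4. From demand, P = 33.
In a 4-firm Cournot equilibrium, symmetry and the first-order condition give q = (53 − 13)/(25) = 1.6. So Q = 6.4 and P = 21.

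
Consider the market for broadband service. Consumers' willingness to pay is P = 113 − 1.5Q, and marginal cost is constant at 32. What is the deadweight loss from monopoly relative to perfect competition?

Competitive firms price at marginal cost: P = 32, giving Q = 54.
Monopoly sets MR = MC: 113 − 3Q = 32 ⇒ Q = 27, P = 113 − 1.5·27 = 72.5.
DWL is the triangle between Q = 27 and Q = 54: ½·(54 − 27)·(72.5 − 32) = 546.75.

DWL = 546.75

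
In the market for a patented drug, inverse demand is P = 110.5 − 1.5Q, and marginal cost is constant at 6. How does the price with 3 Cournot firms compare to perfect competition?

Cournot: P = 32.125; Competition: P = 6

With 3 symmetric Cournot firms, each firm's FOC gives 110.5 − 6q = 6, so q = 209/12, Q = 3·209/12 = 52.25, and P = 32.125.
Perfect competition: P = MC = 6, so 110.5 − 1.5Q = 6 and Q = 209/3.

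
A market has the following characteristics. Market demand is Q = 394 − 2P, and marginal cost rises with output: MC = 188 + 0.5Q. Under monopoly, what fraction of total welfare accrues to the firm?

PS/TS = 0.75

Inverting demand: P = 197 − 0.5Q.
Monopoly sets MR = MC: 197 − Q = 188 + 0.5Q ⇒ Q = 6, P = 197 − 0.5·6 = 194.
CS = ½·(197 − 194)·6 = 9.
PS = P·Q − VC(Q) = 194·6 − (188·6 + ½·0.5·6²) = 27.
Share captured = PS/TS = 27/36 = 0.75.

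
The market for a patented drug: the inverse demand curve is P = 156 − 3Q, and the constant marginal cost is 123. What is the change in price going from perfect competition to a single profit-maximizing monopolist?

Competitive firms price at marginal cost: P = 123, giving Q = 11.
A monopolist chooses Q where MR = MC. MR = 156 − 6Q; setting this equal to 123 gives Q = 5.5 and P = 139.5.
Change in price: 139.5 − 123 = 16.5.

P rises by 16.5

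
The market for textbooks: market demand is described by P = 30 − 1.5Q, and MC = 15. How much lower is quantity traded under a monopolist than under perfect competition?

Q falls by 5

Perfect competition: P = MC = 15, so 30 − 1.5Q = 15 and Q = 10.
The monopolist equates marginal revenue to marginal cost: 30 − 3Q = 15, so Q = 5. From demand, P = 22.5.
Change in quantity traded: 5 − 10 = −5.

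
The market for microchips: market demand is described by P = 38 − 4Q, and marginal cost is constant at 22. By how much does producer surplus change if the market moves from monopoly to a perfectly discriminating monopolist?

Producer surplus rises by 16

Monopoly sets MR = MC: 38 − 8Q = 22 ⇒ Q = 2, P = 38 − 4·2 = 30.
PS = (30 − 22)·2 = 16.
With perfect price discrimination, output is the efficient level Q = 4 (where demand meets MC), but every buyer pays their willingness to pay: CS = 0 and PS = total surplus.
PS = ½·(38 − 22)·4 = 32.
Change in producer surplus: 32 − 16 = 16.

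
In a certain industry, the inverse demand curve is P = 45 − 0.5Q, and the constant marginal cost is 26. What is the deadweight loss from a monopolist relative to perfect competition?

Competitive firms price at marginal cost: P = 26, giving Q = 38.
A monopolist chooses Q where MR = MC. MR = 45 − Q; setting this equal to 26 gives Q = 19 and P = 35.5.
DWL is the triangle between Q = 19 and Q = 38: ½·(38 − 19)·(35.5 − 26) = 90.25.

DWL = 90.25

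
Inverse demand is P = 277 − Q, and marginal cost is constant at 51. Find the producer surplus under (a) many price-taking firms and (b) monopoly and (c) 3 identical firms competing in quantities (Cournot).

Competitive firms price at marginal cost: P = 51, giving Q = 226.
PS = (51 − 51)·226 = 0.
Monopoly sets MR = MC: 277 − 2Q = 51 ⇒ Q = 113, P = 277 − 113 = 164.
PS = (164 − 51)·113 = 12769.
Cournot with 3 identical firms: the symmetric best-response condition is 277 − 4q = 51. Each firm produces q = 56.5, total output Q = 169.5, price P = 107.5.
PS = (107.5 − 51)·169.5 = 9576.75.

Competition: PS = 0; Monopoly: PS = 12769; Cournot: PS = 9576.75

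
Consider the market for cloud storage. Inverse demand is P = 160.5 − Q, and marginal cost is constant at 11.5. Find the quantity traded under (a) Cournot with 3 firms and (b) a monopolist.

Cournot: Q = 111.75; Monopoly: Q = 74.5

In a 3-firm Cournot equilibrium, symmetry and the first-order condition give q = (160.5 − 11.5)/(4) = 37.25. So Q = 111.75 and P = 48.75.
The monopolist equates marginal revenue to marginal cost: 160.5 − 2Q = 11.5, so Q = 74.5. From demand, P = 86.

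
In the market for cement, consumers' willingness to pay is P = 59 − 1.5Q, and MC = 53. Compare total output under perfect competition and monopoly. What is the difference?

Q falls by 2

Perfect competition: P = MC = 53, so 59 − 1.5Q = 53 and Q = 4.
Monopoly sets MR = MC: 59 − 3Q = 53 ⇒ Q = 2, P = 59 − 1.5·2 = 56.
Change in total output: 2 − 4 = −2.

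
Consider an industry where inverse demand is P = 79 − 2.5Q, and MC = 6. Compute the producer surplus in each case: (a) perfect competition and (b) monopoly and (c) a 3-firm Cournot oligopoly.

Competition: PS = 0; Monopoly: PS = 532.9; Cournot: PS = 399.675

Competitive firms price at marginal cost: P = 6, giving Q = 29.2.
PS = (6 − 6)·29.2 = 0.
The monopolist equates marginal revenue to marginal cost: 79 − 5Q = 6, so Q = 14.6. From demand, P = 42.5.
PS = (42.5 − 6)·14.6 = 532.9.
In a 3-firm Cournot equilibrium, symmetry and the first-order condition give q = (79 − 6)/(10) = 7.3. So Q = 21.9 and P = 24.25.
PS = (24.25 − 6)·21.9 = 399.675.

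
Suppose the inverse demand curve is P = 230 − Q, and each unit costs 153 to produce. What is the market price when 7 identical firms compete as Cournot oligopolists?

With 7 symmetric Cournot firms, each firm's FOC gives 230 − 8q = 153, so q = 9.625, Q = 7·9.625 = 67.375, and P = 162.625.

P = 162.625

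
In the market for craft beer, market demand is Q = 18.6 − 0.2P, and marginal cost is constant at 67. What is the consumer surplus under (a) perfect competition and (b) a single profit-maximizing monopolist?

Inverting demand: P = 93 − 5Q.
Perfect competition: P = MC = 67, so 93 − 5Q = 67 and Q = 5.2.
CS = ½·(93 − 67)·5.2 = 67.6.
The monopolist equates marginal revenue to marginal cost: 93 − 10Q = 67, so Q = 2.6. From demand, P = 80.
CS = ½·(93 − 80)·2.6 = 16.9.

Competition: CS = 67.6; Monopoly: CS = 16.9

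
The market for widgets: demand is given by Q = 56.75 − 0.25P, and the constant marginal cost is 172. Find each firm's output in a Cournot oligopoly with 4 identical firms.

Inverting demand: P = 227 − 4Q.
With 4 symmetric Cournot firms, each firm's FOC gives 227 − 20q = 172, so q = 2.75, Q = 4·2.75 = 11, and P = 183.

q_i = 2.75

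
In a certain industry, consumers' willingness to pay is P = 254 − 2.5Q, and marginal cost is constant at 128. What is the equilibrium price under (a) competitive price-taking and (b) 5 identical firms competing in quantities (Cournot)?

Competition: P = 128; Cournot: P = 149

Competitive firms price at marginal cost: P = 128, giving Q = 50.4.
With 5 symmetric Cournot firms, each firm's FOC gives 254 − 15q = 128, so q = 8.4, Q = 5·8.4 = 42, and P = 149.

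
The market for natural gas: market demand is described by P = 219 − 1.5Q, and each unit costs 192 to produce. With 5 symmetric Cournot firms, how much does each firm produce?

With 5 symmetric Cournot firms, each firm's FOC gives 219 − 9q = 192, so q = 3, Q = 5·3 = 15, and P = 196.5.

q_i = 3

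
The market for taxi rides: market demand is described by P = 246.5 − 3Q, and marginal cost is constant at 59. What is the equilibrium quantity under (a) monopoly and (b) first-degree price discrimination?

The monopolist equates marginal revenue to marginal cost: 246.5 − 6Q = 59, so Q = 31.25. From demand, P = 152.75.
Under first-degree price discrimination the firm charges each unit its demand price and produces up to where P = MC, i.e. Q = 62.5. Consumer surplus is zero; producer surplus equals total surplus.

Monopoly: Q = 31.25; Perfect PD: Q = 62.5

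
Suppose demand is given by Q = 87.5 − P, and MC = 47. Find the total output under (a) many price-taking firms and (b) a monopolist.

Inverting demand: P = 87.5 − Q.
Perfect competition: P = MC = 47, so 87.5 − Q = 47 and Q = 40.5.
A monopolist chooses Q where MR = MC. MR = 87.5 − 2Q; setting this equal to 47 gives Q = 20.25 and P = 67.25.

Competition: Q = 40.5; Monopoly: Q = 20.25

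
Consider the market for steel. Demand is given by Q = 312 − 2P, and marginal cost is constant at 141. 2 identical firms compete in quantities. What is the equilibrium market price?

P = 146

Inverting demand: P = 156 − 0.5Q.
In a 2-firm Cournot equilibrium, symmetry and the first-order condition give q = (156 − 141)/(1.5) = 10. So Q = 20 and P = 146.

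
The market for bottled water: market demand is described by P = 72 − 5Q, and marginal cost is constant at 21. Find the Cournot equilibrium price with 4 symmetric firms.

P = 31.2

Cournot with 4 identical firms: the symmetric best-response condition is 72 − 25q = 21. Each firm produces q = 2.04, total output Q = 8.16, price P = 31.2.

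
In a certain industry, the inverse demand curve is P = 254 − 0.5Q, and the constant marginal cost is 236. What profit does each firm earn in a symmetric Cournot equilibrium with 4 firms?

In a 4-firm Cournot equilibrium, symmetry and the first-order condition give q = (254 − 236)/(2.5) = 7.2. So Q = 28.8 and P = 239.6.
Each firm's profit = (239.6 − 236)·7.2 = 25.92.

π_i = 25.92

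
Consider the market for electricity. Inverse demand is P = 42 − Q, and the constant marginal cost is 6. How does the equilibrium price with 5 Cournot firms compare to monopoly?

Cournot: P = 12; Monopoly: P = 24

Cournot with 5 identical firms: the symmetric best-response condition is 42 − 6q = 6. Each firm produces q = 6, total output Q = 30, price P = 12.
A monopolist chooses Q where MR = MC. MR = 42 − 2Q; setting this equal to 6 gives Q = 18 and P = 24.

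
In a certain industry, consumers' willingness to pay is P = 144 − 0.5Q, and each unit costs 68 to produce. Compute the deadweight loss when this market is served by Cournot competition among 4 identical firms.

Under competition P = MC = 68, so Q = (144 − 68)/0.5 = 152.
In a 4-firm Cournot equilibrium, symmetry and the first-order condition give q = (144 − 68)/(2.5) = 30.4. So Q = 121.6 and P = 83.2.
DWL is the triangle between Q = 121.6 and Q = 152: ½·(152 − 121.6)·(83.2 − 68) = 231.04.

DWL = 231.04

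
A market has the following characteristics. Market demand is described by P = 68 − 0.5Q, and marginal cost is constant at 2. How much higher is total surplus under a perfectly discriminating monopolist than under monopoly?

Total surplus rises by 1089

The monopolist equates marginal revenue to marginal cost: 68 − Q = 2, so Q = 66. From demand, P = 35.
CS = ½·(68 − 35)·66 = 1089; PS = (35 − 2)·66 = 2178; TS = 3267.
A perfectly discriminating monopolist sells every unit with P(Q) ≥ MC(Q), so output equals the competitive quantity Q = 132. Each buyer pays their reservation price, so CS = 0 and the firm captures all surplus.
TS = 4356 (equal to competitive TS).
Change in total surplus: 4356 − 3267 = 1089.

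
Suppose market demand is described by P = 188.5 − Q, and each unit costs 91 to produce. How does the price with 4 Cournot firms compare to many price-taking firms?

Cournot: P = 110.5; Competition: P = 91

In a 4-firm Cournot equilibrium, symmetry and the first-order condition give q = (188.5 − 91)/(5) = 19.5. So Q = 78 and P = 110.5.
Competitive firms price at marginal cost: P = 91, giving Q = 97.5.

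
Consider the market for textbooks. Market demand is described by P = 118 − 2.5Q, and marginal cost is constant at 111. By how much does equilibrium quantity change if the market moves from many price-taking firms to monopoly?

Under competition P = MC = 111, so Q = (118 − 111)/2.5 = 2.8.
Monopoly sets MR = MC: 118 − 5Q = 111 ⇒ Q = 1.4, P = 118 − 2.5·1.4 = 114.5.
Change in equilibrium quantity: 1.4 − 2.8 = −1.4.

Equilibrium quantity falls by 1.4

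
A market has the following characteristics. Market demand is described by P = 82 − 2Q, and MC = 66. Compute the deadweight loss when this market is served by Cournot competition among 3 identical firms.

Perfect competition: P = MC = 66, so 82 − 2Q = 66 and Q = 8.
In a 3-firm Cournot equilibrium, symmetry and the first-order condition give q = (82 − 66)/(8) = 2. So Q = 6 and P = 70.
DWL is the triangle between Q = 6 and Q = 8: ½·(8 − 6)·(70 − 66) = 4.

DWL = 4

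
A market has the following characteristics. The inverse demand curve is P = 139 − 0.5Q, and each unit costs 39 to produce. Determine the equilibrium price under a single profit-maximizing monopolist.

P = 89

The monopolist equates marginal revenue to marginal cost: 139 − Q = 39, so Q = 100. From demand, P = 89.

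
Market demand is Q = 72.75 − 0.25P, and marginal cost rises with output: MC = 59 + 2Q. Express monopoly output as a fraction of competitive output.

Q_m/Q_c = 0.6

Inverting demand: P = 291 − 4Q.
A monopolist chooses Q where MR = MC. MR = 291 − 8Q; setting this equal to 59 + 2Q gives Q = 23.2 and P = 198.2.
Competitive equilibrium sets price equal to marginal cost: 291 − 4Q = 59 + 2Q, so Q = 116/3 and P = 409/3.
Ratio Q_m/Q_c = 23.2/(116/3) = 0.6.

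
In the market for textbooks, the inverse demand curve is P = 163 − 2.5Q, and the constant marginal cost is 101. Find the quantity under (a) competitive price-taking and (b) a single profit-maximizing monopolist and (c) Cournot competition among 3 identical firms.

Competitive firms price at marginal cost: P = 101, giving Q = 24.8.
Monopoly sets MR = MC: 163 − 5Q = 101 ⇒ Q = 12.4, P = 163 − 2.5·12.4 = 132.
With 3 symmetric Cournot firms, each firm's FOC gives 163 − 10q = 101, so q = 6.2, Q = 3·6.2 = 18.6, and P = 116.5.

Competition: Q = 24.8; Monopoly: Q = 12.4; Cournot: Q = 18.6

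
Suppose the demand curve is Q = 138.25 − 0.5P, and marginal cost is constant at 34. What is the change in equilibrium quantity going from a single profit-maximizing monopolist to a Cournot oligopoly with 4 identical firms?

Inverting demand: P = 276.5 − 2Q.
Monopoly sets MR = MC: 276.5 − 4Q = 34 ⇒ Q = 60.625, P = 276.5 − 2·60.625 = 155.25.
With 4 symmetric Cournot firms, each firm's FOC gives 276.5 − 10q = 34, so q = 24.25, Q = 4·24.25 = 97, and P = 82.5.
Change in equilibrium quantity: 97 − 60.625 = 36.375.

Equilibrium quantity rises by 36.375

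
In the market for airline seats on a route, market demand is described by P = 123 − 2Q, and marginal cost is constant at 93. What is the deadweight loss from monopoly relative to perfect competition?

Perfect competition: P = MC = 93, so 123 − 2Q = 93 and Q = 15.
Monopoly sets MR = MC: 123 − 4Q = 93 ⇒ Q = 7.5, P = 123 − 2·7.5 = 108.
DWL is the triangle between Q = 7.5 and Q = 15: ½·(15 − 7.5)·(108 − 93) = 56.25.

DWL = 56.25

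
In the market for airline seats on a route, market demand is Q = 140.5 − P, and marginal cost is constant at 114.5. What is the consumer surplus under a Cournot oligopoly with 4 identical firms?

Inverting demand: P = 140.5 − Q.
In a 4-firm Cournot equilibrium, symmetry and the first-order condition give q = (140.5 − 114.5)/(5) = 5.2. So Q = 20.8 and P = 119.7.
CS = ½·(140.5 − 119.7)·20.8 = 216.32.

CS = 216.32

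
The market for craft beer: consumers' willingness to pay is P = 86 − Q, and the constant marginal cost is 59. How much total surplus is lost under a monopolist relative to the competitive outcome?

DWL = 91.125

Under competition P = MC = 59, so Q = (86 − 59)/1 = 27.
Monopoly sets MR = MC: 86 − 2Q = 59 ⇒ Q = 13.5, P = 86 − 13.5 = 72.5.
DWL is the triangle between Q = 13.5 and Q = 27: ½·(27 − 13.5)·(72.5 − 59) = 91.125.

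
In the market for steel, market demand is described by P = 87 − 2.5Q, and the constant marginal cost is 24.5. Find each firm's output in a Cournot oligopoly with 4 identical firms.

q_i = 5

Cournot with 4 identical firms: the symmetric best-response condition is 87 − 12.5q = 24.5. Each firm produces q = 5, total output Q = 20, price P = 37.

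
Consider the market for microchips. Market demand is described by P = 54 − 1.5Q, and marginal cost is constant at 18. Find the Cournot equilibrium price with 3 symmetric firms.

P = 27

With 3 symmetric Cournot firms, each firm's FOC gives 54 − 6q = 18, so q = 6, Q = 3·6 = 18, and P = 27.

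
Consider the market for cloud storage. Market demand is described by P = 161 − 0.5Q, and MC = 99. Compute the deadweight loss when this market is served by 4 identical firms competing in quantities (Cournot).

DWL = 153.76

Perfect competition: P = MC = 99, so 161 − 0.5Q = 99 and Q = 124.
Cournot with 4 identical firms: the symmetric best-response condition is 161 − 2.5q = 99. Each firm produces q = 24.8, total output Q = 99.2, price P = 111.4.
DWL is the triangle between Q = 99.2 and Q = 124: ½·(124 − 99.2)·(111.4 − 99) = 153.76.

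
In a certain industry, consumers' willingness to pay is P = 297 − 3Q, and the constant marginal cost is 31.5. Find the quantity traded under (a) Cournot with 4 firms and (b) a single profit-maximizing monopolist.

Cournot: Q = 70.8; Monopoly: Q = 44.25

Cournot with 4 identical firms: the symmetric best-response condition is 297 − 15q = 31.5. Each firm produces q = 17.7, total output Q = 70.8, price P = 84.6.
A monopolist chooses Q where MR = MC. MR = 297 − 6Q; setting this equal to 31.5 gives Q = 44.25 and P = 164.25.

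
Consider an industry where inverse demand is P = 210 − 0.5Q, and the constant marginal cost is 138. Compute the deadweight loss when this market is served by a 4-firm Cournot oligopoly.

DWL = 207.36

Perfect competition: P = MC = 138, so 210 − 0.5Q = 138 and Q = 144.
In a 4-firm Cournot equilibrium, symmetry and the first-order condition give q = (210 − 138)/(2.5) = 28.8. So Q = 115.2 and P = 152.4.
DWL is the triangle between Q = 115.2 and Q = 144: ½·(144 − 115.2)·(152.4 − 138) = 207.36.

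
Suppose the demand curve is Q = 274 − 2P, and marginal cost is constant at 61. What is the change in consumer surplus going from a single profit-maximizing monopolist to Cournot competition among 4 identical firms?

Consumer surplus rises by 2252.64

Inverting demand: P = 137 − 0.5Q.
The monopolist equates marginal revenue to marginal cost: 137 − Q = 61, so Q = 76. From demand, P = 99.
CS = ½·(137 − 99)·76 = 1444.
In a 4-firm Cournot equilibrium, symmetry and the first-order condition give q = (137 − 61)/(2.5) = 30.4. So Q = 121.6 and P = 76.2.
CS = ½·(137 − 76.2)·121.6 = 3696.64.
Change in consumer surplus: 3696.64 − 1444 = 2252.64.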